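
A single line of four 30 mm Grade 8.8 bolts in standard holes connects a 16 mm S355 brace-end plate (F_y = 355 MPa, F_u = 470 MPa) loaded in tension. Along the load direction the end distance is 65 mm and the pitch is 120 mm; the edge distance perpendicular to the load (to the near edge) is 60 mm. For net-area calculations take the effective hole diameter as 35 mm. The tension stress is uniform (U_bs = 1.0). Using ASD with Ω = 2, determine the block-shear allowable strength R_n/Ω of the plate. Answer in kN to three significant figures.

842 kN

Shear plane L_v = 65 + 3·120 = 425 mm; A_gv = 425 × 16 = 6800 mm².
A_nv = (425 − 3.5·35) × 16 = 4840 mm².
A_nt = (60 − 0.5·35) × 16 = 680 mm².
0.6 F_u A_nv = 1365 kN; 0.6 F_y A_gv = 1448 kN → shear rupture governs the shear term.
R_n = 1365 + 1.0 × 470 × 680 / 1000 = 1684 kN.
Allowable strength R_n/Ω = 1684 / 2 = 842 kN.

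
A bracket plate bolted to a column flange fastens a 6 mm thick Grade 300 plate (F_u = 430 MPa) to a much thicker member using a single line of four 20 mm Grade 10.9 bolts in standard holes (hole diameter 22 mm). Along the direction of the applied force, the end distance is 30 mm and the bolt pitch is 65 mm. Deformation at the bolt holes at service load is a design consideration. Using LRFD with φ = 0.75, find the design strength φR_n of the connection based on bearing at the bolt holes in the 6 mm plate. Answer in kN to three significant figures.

Per bolt r_n = 1.2 l_c t F_u ≤ 2.4 d t F_u; upper limit = 2.4 × 20 × 6 × 430 / 1000 = 123.8 kN.
Edge bolt: l_c = 30 − 22/2 = 19 mm → 1.2 × 19 × 6 × 430 / 1000 = 58.82 → r_n = 58.82 kN.
Interior bolts: l_c = 65 − 22 = 43 mm → 1.2 × 43 × 6 × 430 / 1000 = 133.1 → r_n = 123.8 kN.
R_n = 1 × 58.82 + 3 × 123.8 = 430.3 kN.
Design strength φR_n = 0.75 × 430.3 = 323 kN.

323 kN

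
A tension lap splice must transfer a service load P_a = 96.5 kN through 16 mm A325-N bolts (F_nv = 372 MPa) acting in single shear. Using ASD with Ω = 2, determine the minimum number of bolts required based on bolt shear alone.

A_b = π·16²/4 = 201.1 mm².
Per-bolt allowable strength R_n/Ω = 372 × 201.1 × 1 / 1000 / 2 = 37.4 kN.
n ≥ 96.5 / 37.4 = 2.58 → use 3 bolts.

3 bolts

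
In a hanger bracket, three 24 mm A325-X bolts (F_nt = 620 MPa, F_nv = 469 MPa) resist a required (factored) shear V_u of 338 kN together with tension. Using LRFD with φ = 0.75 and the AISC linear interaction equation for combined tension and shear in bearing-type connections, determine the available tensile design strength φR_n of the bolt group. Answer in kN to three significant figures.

A_b = π·24²/4 = 452.4 mm²; f_rv = 338 × 1000 / (3 × 452.4) = 249 MPa.
F'_nt = 1.3 F_nt − (F_nt / φF_nv) f_rv = 1.3·620 − (620/(0.75·469))·249 = 367 MPa, capped at F_nt → F'_nt = 367 MPa.
R_n = F'_nt · A_b · n = 367 × 452.4 × 3 / 1000 = 498.1 kN.
Design strength φR_n = 0.75 × 498.1 = 374 kN.

374 kN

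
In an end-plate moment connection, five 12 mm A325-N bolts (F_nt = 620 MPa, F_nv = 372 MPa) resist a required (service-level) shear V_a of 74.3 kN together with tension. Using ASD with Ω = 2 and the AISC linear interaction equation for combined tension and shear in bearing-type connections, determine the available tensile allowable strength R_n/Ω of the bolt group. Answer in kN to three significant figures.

104 kN

A_b = π·12²/4 = 113.1 mm²; f_rv = 74.3 × 1000 / (5 × 113.1) = 131.4 MPa.
F'_nt = 1.3 F_nt − (Ω F_nt / F_nv) f_rv = 1.3·620 − (2·620/372)·131.4 = 368 MPa, capped at F_nt → F'_nt = 368 MPa.
R_n = F'_nt · A_b · n = 368 × 113.1 × 5 / 1000 = 208.1 kN.
Allowable strength R_n/Ω = 208.1 / 2 = 104 kN.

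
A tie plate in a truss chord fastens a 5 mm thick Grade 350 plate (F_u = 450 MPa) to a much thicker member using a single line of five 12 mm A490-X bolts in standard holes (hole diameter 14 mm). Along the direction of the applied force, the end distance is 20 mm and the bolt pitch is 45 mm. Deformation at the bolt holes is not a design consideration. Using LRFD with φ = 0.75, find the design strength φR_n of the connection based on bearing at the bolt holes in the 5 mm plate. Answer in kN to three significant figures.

276 kN

Per bolt r_n = 1.5 l_c t F_u ≤ 3.0 d t F_u; upper limit = 3.0 × 12 × 5 × 450 / 1000 = 81 kN.
Edge bolt: l_c = 20 − 14/2 = 13 mm → 1.5 × 13 × 5 × 450 / 1000 = 43.88 → r_n = 43.88 kN.
Interior bolts: l_c = 45 − 14 = 31 mm → 1.5 × 31 × 5 × 450 / 1000 = 104.6 → r_n = 81 kN.
R_n = 1 × 43.88 + 4 × 81 = 367.9 kN.
Design strength φR_n = 0.75 × 367.9 = 276 kN.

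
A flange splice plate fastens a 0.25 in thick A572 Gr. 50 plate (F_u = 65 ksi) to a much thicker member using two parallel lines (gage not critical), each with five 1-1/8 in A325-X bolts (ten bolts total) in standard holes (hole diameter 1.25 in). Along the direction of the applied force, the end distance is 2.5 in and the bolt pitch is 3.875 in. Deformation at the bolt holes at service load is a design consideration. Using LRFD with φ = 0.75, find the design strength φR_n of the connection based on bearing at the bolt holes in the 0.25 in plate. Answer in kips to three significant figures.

318 kips

Per bolt r_n = 1.2 l_c t F_u ≤ 2.4 d t F_u; upper limit = 2.4 × 1.125 × 0.25 × 65 = 43.87 kips.
Edge bolt: l_c = 2.5 − 1.25/2 = 1.875 in → 1.2 × 1.875 × 0.25 × 65 = 36.56 → r_n = 36.56 kips.
Interior bolts: l_c = 3.875 − 1.25 = 2.625 in → 1.2 × 2.625 × 0.25 × 65 = 51.19 → r_n = 43.87 kips.
R_n = 2 × 36.56 + 8 × 43.87 = 424.1 kips.
Design strength φR_n = 0.75 × 424.1 = 318 kips.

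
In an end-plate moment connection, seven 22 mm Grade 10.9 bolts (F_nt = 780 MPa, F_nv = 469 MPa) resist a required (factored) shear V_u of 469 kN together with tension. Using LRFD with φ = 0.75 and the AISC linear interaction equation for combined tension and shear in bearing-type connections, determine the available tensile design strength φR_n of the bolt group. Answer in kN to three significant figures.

1240 kN

A_b = π·22²/4 = 380.1 mm²; f_rv = 469 × 1000 / (7 × 380.1) = 176.3 MPa.
F'_nt = 1.3 F_nt − (F_nt / φF_nv) f_rv = 1.3·780 − (780/(0.75·469))·176.3 = 623.2 MPa, capped at F_nt → F'_nt = 623.2 MPa.
R_n = F'_nt · A_b · n = 623.2 × 380.1 × 7 / 1000 = 1658 kN.
Design strength φR_n = 0.75 × 1658 = 1240 kN.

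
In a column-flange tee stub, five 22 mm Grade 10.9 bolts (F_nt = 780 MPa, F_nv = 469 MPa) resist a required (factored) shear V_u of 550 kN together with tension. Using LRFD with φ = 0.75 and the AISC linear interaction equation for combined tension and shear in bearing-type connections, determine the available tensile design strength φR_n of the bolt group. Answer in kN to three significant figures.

A_b = π·22²/4 = 380.1 mm²; f_rv = 550 × 1000 / (5 × 380.1) = 289.4 MPa.
F'_nt = 1.3 F_nt − (F_nt / φF_nv) f_rv = 1.3·780 − (780/(0.75·469))·289.4 = 372.3 MPa, capped at F_nt → F'_nt = 372.3 MPa.
R_n = F'_nt · A_b · n = 372.3 × 380.1 × 5 / 1000 = 707.7 kN.
Design strength φR_n = 0.75 × 707.7 = 531 kN.

531 kN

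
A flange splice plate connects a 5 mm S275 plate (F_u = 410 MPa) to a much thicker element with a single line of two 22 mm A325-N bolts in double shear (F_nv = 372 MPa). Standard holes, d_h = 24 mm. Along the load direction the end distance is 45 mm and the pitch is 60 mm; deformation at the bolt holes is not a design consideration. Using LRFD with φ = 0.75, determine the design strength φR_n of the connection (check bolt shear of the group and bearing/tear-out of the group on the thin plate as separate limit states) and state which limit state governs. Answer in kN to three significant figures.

159 kN (bearing governs)

Bolt shear: A_b = π·22²/4 = 380.1 mm²; R_n = 372 × 380.1 × 2 × 2 / 1000 = 565.6 kN → 0.75 × 565.6 = 424 kN.
Bearing (1.5 l_c t F_u ≤ 3.0 d t F_u): upper limit = 3.0·22·5·410 / 1000 = 135.3 kN.
  Edge l_c = 45 − 24/2 = 33 → r_n = 101.5 kN; interior l_c = 60 − 24 = 36 → r_n = 110.7 kN.
  R_n,bearing = 1·101.5 + 1·110.7 = 212.2 kN → 0.75 × 212.2 = 159 kN.
Bearing governs: 159 kN.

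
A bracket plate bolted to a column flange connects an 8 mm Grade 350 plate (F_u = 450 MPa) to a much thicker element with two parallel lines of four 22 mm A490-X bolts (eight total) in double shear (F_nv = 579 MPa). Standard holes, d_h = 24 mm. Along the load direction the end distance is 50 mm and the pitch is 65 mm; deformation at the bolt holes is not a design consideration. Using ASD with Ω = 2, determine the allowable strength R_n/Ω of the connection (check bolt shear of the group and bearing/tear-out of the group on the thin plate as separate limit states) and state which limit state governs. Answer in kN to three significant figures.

Bolt shear: A_b = π·22²/4 = 380.1 mm²; R_n = 579 × 380.1 × 8 × 2 / 1000 = 3522 kN → 3522 / 2 = 1760 kN.
Bearing (1.5 l_c t F_u ≤ 3.0 d t F_u): upper limit = 3.0·22·8·450 / 1000 = 237.6 kN.
  Edge l_c = 50 − 24/2 = 38 → r_n = 205.2 kN; interior l_c = 65 − 24 = 41 → r_n = 221.4 kN.
  R_n,bearing = 2·205.2 + 6·221.4 = 1739 kN → 1739 / 2 = 869 kN.
Bearing governs: 869 kN.

869 kN (bearing governs)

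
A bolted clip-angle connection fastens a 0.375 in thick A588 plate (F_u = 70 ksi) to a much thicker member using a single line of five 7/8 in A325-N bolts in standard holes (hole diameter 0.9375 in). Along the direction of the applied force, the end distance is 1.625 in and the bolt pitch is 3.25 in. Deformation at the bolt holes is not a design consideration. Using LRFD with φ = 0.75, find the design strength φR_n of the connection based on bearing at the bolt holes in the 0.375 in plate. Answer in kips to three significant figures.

Per bolt r_n = 1.5 l_c t F_u ≤ 3.0 d t F_u; upper limit = 3.0 × 0.875 × 0.375 × 70 = 68.91 kips.
Edge bolt: l_c = 1.625 − 0.9375/2 = 1.156 in → 1.5 × 1.156 × 0.375 × 70 = 45.53 → r_n = 45.53 kips.
Interior bolts: l_c = 3.25 − 0.9375 = 2.312 in → 1.5 × 2.312 × 0.375 × 70 = 91.05 → r_n = 68.91 kips.
R_n = 1 × 45.53 + 4 × 68.91 = 321.2 kips.
Design strength φR_n = 0.75 × 321.2 = 241 kips.

241 kips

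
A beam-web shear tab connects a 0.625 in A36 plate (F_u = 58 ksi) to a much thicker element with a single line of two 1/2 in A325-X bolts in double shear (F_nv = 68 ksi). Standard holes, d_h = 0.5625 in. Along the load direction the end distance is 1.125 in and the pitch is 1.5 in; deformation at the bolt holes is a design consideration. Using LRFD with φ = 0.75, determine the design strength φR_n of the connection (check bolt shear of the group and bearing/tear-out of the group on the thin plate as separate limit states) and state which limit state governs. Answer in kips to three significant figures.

40.1 kips (bolt shear governs)

Bolt shear: A_b = π·0.5²/4 = 0.1963 in²; R_n = 68 × 0.1963 × 2 × 2 = 53.41 kips → 0.75 × 53.41 = 40.1 kips.
Bearing (1.2 l_c t F_u ≤ 2.4 d t F_u): upper limit = 2.4·0.5·0.625·58 = 43.5 kips.
  Edge l_c = 1.125 − 0.5625/2 = 0.8438 → r_n = 36.7 kips; interior l_c = 1.5 − 0.5625 = 0.9375 → r_n = 40.78 kips.
  R_n,bearing = 1·36.7 + 1·40.78 = 77.48 kips → 0.75 × 77.48 = 58.1 kips.
Bolt shear governs: 40.1 kips.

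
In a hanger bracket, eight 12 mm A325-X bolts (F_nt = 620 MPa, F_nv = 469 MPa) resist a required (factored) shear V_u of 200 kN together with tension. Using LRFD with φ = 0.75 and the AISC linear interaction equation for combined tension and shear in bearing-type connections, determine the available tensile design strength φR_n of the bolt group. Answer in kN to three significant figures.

283 kN

A_b = π·12²/4 = 113.1 mm²; f_rv = 200 × 1000 / (8 × 113.1) = 221 MPa.
F'_nt = 1.3 F_nt − (F_nt / φF_nv) f_rv = 1.3·620 − (620/(0.75·469))·221 = 416.4 MPa, capped at F_nt → F'_nt = 416.4 MPa.
R_n = F'_nt · A_b · n = 416.4 × 113.1 × 8 / 1000 = 376.7 kN.
Design strength φR_n = 0.75 × 376.7 = 283 kN.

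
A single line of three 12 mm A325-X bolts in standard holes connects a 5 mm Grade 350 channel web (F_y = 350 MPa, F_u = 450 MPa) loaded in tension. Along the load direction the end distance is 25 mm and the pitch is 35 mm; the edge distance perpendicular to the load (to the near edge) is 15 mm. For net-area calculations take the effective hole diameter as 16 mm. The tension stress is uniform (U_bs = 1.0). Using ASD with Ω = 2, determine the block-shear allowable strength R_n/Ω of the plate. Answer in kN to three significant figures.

Shear plane L_v = 25 + 2·35 = 95 mm; A_gv = 95 × 5 = 475 mm².
A_nv = (95 − 2.5·16) × 5 = 275 mm².
A_nt = (15 − 0.5·16) × 5 = 35 mm².
0.6 F_u A_nv = 74.25 kN; 0.6 F_y A_gv = 99.75 kN → shear rupture governs the shear term.
R_n = 74.25 + 1.0 × 450 × 35 / 1000 = 90 kN.
Allowable strength R_n/Ω = 90 / 2 = 45 kN.

45 kN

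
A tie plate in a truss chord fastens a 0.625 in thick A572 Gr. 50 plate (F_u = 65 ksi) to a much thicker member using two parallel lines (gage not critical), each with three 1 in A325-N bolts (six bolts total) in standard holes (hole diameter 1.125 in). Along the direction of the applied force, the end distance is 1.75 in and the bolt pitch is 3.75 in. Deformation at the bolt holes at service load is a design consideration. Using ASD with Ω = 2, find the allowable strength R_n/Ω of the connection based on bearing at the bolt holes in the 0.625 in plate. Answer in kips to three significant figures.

Per bolt r_n = 1.2 l_c t F_u ≤ 2.4 d t F_u; upper limit = 2.4 × 1 × 0.625 × 65 = 97.5 kips.
Edge bolt: l_c = 1.75 − 1.125/2 = 1.188 in → 1.2 × 1.188 × 0.625 × 65 = 57.89 → r_n = 57.89 kips.
Interior bolts: l_c = 3.75 − 1.125 = 2.625 in → 1.2 × 2.625 × 0.625 × 65 = 128 → r_n = 97.5 kips.
R_n = 2 × 57.89 + 4 × 97.5 = 505.8 kips.
Allowable strength R_n/Ω = 505.8 / 2 = 253 kips.

253 kips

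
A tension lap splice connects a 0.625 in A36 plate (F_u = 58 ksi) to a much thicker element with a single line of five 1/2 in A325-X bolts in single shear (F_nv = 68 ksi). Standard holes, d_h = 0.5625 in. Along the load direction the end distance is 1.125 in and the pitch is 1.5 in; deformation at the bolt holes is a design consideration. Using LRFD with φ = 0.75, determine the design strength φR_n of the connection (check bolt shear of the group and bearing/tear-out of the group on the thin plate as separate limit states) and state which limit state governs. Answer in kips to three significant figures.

Bolt shear: A_b = π·0.5²/4 = 0.1963 in²; R_n = 68 × 0.1963 × 5 × 1 = 66.76 kips → 0.75 × 66.76 = 50.1 kips.
Bearing (1.2 l_c t F_u ≤ 2.4 d t F_u): upper limit = 2.4·0.5·0.625·58 = 43.5 kips.
  Edge l_c = 1.125 − 0.5625/2 = 0.8438 → r_n = 36.7 kips; interior l_c = 1.5 − 0.5625 = 0.9375 → r_n = 40.78 kips.
  R_n,bearing = 1·36.7 + 4·40.78 = 199.8 kips → 0.75 × 199.8 = 150 kips.
Bolt shear governs: 50.1 kips.

50.1 kips (bolt shear governs)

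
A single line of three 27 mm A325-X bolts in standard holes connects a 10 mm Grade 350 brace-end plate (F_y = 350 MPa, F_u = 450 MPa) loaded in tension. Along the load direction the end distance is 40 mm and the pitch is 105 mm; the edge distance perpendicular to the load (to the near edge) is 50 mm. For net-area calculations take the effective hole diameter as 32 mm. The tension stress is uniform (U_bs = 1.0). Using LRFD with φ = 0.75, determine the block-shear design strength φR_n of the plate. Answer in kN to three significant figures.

Shear plane L_v = 40 + 2·105 = 250 mm; A_gv = 250 × 10 = 2500 mm².
A_nv = (250 − 2.5·32) × 10 = 1700 mm².
A_nt = (50 − 0.5·32) × 10 = 340 mm².
0.6 F_u A_nv = 459 kN; 0.6 F_y A_gv = 525 kN → shear rupture governs the shear term.
R_n = 459 + 1.0 × 450 × 340 / 1000 = 612 kN.
Design strength φR_n = 0.75 × 612 = 459 kN.

459 kN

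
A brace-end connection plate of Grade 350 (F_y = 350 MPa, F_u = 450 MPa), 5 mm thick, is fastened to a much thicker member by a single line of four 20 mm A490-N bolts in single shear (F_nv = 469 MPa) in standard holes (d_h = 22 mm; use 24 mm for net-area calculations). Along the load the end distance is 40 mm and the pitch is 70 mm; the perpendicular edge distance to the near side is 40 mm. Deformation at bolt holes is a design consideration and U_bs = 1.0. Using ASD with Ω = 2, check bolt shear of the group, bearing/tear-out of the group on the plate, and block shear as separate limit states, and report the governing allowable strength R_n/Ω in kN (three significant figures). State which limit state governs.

144 kN (block shear governs)

Bolt shear: A_b = π·20²/4 = 314.2 mm²; R_n = 469 × 314.2 × 4 × 1 / 1000 = 589.4 kN → 589.4 / 2 = 295 kN.
Bearing: edge l_c = 29, r_n = 78.3 kN; interior l_c = 48, r_n = 108 kN; R_n = 78.3 + 3·108 = 402.3 kN → 201 kN.
Block shear: A_gv = 1250, A_nv = 830, A_nt = 140 mm²; R_n = min(0.6F_uA_nv, 0.6F_yA_gv) + U_bs·F_u·A_nt = 287.1 kN → 144 kN.
Block shear governs: 144 kN.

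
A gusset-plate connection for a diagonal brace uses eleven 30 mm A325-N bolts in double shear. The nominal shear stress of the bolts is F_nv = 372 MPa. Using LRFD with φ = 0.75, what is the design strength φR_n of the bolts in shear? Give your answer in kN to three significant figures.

4340 kN

A_b = π × 30² / 4 = 706.9 mm².
R_n = F_nv · A_b · n · n_s = 372 × 706.9 × 11 × 2 / 1000 = 5785 kN.
Design strength φR_n = 0.75 × 5785 = 4340 kN.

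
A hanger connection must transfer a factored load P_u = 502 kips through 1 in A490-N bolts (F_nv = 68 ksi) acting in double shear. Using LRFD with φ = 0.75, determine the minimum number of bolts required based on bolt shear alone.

A_b = π·1²/4 = 0.7854 in².
Per-bolt design strength φR_n = 0.75 × 68 × 0.7854 × 2 = 80.11 kips.
n ≥ 502 / 80.11 = 6.266 → use 7 bolts.

7 bolts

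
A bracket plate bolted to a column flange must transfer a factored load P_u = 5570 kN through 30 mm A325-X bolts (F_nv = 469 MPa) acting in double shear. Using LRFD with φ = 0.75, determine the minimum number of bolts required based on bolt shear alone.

12 bolts

A_b = π·30²/4 = 706.9 mm².
Per-bolt design strength φR_n = 0.75 × 469 × 706.9 × 2 / 1000 = 497.3 kN.
n ≥ 5570 / 497.3 = 11.2 → use 12 bolts.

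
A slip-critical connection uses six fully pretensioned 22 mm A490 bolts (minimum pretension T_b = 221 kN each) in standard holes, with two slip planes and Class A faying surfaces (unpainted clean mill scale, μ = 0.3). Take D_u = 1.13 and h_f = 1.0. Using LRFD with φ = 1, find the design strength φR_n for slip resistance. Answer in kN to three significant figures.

R_n = μ · D_u · h_f · T_b · n_s · n_b = 0.3 × 1.13 × 1.0 × 221 × 2 × 6 = 899 kN.
Design strength φR_n = 1 × 899 = 899 kN.

899 kN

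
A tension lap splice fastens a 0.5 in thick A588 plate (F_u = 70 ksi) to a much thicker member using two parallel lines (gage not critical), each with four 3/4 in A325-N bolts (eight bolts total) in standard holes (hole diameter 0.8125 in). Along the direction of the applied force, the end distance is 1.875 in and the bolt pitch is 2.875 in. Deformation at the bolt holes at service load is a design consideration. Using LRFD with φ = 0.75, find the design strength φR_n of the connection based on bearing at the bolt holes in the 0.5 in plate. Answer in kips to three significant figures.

376 kips

Per bolt r_n = 1.2 l_c t F_u ≤ 2.4 d t F_u; upper limit = 2.4 × 0.75 × 0.5 × 70 = 63 kips.
Edge bolt: l_c = 1.875 − 0.8125/2 = 1.469 in → 1.2 × 1.469 × 0.5 × 70 = 61.69 → r_n = 61.69 kips.
Interior bolts: l_c = 2.875 − 0.8125 = 2.062 in → 1.2 × 2.062 × 0.5 × 70 = 86.62 → r_n = 63 kips.
R_n = 2 × 61.69 + 6 × 63 = 501.4 kips.
Design strength φR_n = 0.75 × 501.4 = 376 kips.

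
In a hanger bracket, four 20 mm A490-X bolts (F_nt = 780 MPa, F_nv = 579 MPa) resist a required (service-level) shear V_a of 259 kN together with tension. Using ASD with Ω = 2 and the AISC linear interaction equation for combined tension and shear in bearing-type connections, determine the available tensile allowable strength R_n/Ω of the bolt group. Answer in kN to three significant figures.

288 kN

A_b = π·20²/4 = 314.2 mm²; f_rv = 259 × 1000 / (4 × 314.2) = 206.1 MPa.
F'_nt = 1.3 F_nt − (Ω F_nt / F_nv) f_rv = 1.3·780 − (2·780/579)·206.1 = 458.7 MPa, capped at F_nt → F'_nt = 458.7 MPa.
R_n = F'_nt · A_b · n = 458.7 × 314.2 × 4 / 1000 = 576.4 kN.
Allowable strength R_n/Ω = 576.4 / 2 = 288 kN.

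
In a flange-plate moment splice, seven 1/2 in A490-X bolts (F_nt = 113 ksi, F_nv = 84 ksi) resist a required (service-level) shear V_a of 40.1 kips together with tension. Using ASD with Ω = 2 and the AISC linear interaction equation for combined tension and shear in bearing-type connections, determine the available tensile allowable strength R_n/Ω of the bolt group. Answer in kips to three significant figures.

47 kips

A_b = π·0.5²/4 = 0.1963 in²; f_rv = 40.1 / (7 × 0.1963) = 29.18 ksi.
F'_nt = 1.3 F_nt − (Ω F_nt / F_nv) f_rv = 1.3·113 − (2·113/84)·29.18 = 68.4 ksi, capped at F_nt → F'_nt = 68.4 ksi.
R_n = F'_nt · A_b · n = 68.4 × 0.1963 × 7 = 94.02 kips.
Allowable strength R_n/Ω = 94.02 / 2 = 47 kips.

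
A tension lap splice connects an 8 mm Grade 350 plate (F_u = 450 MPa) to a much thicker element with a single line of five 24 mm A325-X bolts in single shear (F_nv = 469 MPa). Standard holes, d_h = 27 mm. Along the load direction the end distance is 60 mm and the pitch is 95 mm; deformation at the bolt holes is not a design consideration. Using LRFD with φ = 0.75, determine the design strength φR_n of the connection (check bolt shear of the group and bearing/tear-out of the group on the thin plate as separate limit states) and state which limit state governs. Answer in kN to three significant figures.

796 kN (bolt shear governs)

Bolt shear: A_b = π·24²/4 = 452.4 mm²; R_n = 469 × 452.4 × 5 × 1 / 1000 = 1061 kN → 0.75 × 1061 = 796 kN.
Bearing (1.5 l_c t F_u ≤ 3.0 d t F_u): upper limit = 3.0·24·8·450 / 1000 = 259.2 kN.
  Edge l_c = 60 − 27/2 = 46.5 → r_n = 251.1 kN; interior l_c = 95 − 27 = 68 → r_n = 259.2 kN.
  R_n,bearing = 1·251.1 + 4·259.2 = 1288 kN → 0.75 × 1288 = 966 kN.
Bolt shear governs: 796 kN.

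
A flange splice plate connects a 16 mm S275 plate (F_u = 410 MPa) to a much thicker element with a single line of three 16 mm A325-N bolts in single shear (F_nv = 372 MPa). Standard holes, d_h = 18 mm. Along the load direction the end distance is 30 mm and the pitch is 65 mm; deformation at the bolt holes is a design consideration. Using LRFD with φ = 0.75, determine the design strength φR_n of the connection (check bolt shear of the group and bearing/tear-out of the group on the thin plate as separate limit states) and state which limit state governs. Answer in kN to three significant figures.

Bolt shear: A_b = π·16²/4 = 201.1 mm²; R_n = 372 × 201.1 × 3 × 1 / 1000 = 224.4 kN → 0.75 × 224.4 = 168 kN.
Bearing (1.2 l_c t F_u ≤ 2.4 d t F_u): upper limit = 2.4·16·16·410 / 1000 = 251.9 kN.
  Edge l_c = 30 − 18/2 = 21 → r_n = 165.3 kN; interior l_c = 65 − 18 = 47 → r_n = 251.9 kN.
  R_n,bearing = 1·165.3 + 2·251.9 = 669.1 kN → 0.75 × 669.1 = 502 kN.
Bolt shear governs: 168 kN.

168 kN (bolt shear governs)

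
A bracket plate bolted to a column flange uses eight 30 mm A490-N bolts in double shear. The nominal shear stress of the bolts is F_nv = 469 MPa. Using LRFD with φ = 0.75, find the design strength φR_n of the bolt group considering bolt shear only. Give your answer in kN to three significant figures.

A_b = π × 30² / 4 = 706.9 mm².
R_n = F_nv · A_b · n · n_s = 469 × 706.9 × 8 × 2 / 1000 = 5304 kN.
Design strength φR_n = 0.75 × 5304 = 3980 kN.

3980 kN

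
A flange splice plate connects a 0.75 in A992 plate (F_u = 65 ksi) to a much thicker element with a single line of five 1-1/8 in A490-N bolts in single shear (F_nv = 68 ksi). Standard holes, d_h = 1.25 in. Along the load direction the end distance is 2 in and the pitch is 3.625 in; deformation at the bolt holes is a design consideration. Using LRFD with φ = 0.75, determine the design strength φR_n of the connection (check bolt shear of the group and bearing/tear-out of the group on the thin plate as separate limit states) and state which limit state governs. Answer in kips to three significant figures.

253 kips (bolt shear governs)

Bolt shear: A_b = π·1.125²/4 = 0.994 in²; R_n = 68 × 0.994 × 5 × 1 = 338 kips → 0.75 × 338 = 253 kips.
Bearing (1.2 l_c t F_u ≤ 2.4 d t F_u): upper limit = 2.4·1.125·0.75·65 = 131.6 kips.
  Edge l_c = 2 − 1.25/2 = 1.375 → r_n = 80.44 kips; interior l_c = 3.625 − 1.25 = 2.375 → r_n = 131.6 kips.
  R_n,bearing = 1·80.44 + 4·131.6 = 606.9 kips → 0.75 × 606.9 = 455 kips.
Bolt shear governs: 253 kips.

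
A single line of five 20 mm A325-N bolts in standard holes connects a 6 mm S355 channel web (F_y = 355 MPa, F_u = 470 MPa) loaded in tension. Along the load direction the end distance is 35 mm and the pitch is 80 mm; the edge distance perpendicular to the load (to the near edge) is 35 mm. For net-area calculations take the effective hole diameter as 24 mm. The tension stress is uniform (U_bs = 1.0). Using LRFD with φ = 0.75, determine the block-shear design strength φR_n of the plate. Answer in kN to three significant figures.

Shear plane L_v = 35 + 4·80 = 355 mm; A_gv = 355 × 6 = 2130 mm².
A_nv = (355 − 4.5·24) × 6 = 1482 mm².
A_nt = (35 − 0.5·24) × 6 = 138 mm².
0.6 F_u A_nv = 417.9 kN; 0.6 F_y A_gv = 453.7 kN → shear rupture governs the shear term.
R_n = 417.9 + 1.0 × 470 × 138 / 1000 = 482.8 kN.
Design strength φR_n = 0.75 × 482.8 = 362 kN.

362 kN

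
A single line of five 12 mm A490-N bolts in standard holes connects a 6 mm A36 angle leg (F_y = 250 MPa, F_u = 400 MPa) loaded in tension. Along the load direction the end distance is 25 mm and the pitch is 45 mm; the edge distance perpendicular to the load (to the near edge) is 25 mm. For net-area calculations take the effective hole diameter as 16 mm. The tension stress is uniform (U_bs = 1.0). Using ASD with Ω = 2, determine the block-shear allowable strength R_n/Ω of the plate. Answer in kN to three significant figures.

Shear plane L_v = 25 + 4·45 = 205 mm; A_gv = 205 × 6 = 1230 mm².
A_nv = (205 − 4.5·16) × 6 = 798 mm².
A_nt = (25 − 0.5·16) × 6 = 102 mm².
0.6 F_u A_nv = 191.5 kN; 0.6 F_y A_gv = 184.5 kN → shear yielding governs the shear term.
R_n = 184.5 + 1.0 × 400 × 102 / 1000 = 225.3 kN.
Allowable strength R_n/Ω = 225.3 / 2 = 113 kN.

113 kN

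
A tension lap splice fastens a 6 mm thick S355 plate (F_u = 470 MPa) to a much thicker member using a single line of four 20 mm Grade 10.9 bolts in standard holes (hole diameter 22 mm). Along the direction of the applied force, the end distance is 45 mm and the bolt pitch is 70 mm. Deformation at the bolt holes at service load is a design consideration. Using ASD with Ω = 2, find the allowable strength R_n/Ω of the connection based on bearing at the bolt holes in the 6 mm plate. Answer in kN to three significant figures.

261 kN

Per bolt r_n = 1.2 l_c t F_u ≤ 2.4 d t F_u; upper limit = 2.4 × 20 × 6 × 470 / 1000 = 135.4 kN.
Edge bolt: l_c = 45 − 22/2 = 34 mm → 1.2 × 34 × 6 × 470 / 1000 = 115.1 → r_n = 115.1 kN.
Interior bolts: l_c = 70 − 22 = 48 mm → 1.2 × 48 × 6 × 470 / 1000 = 162.4 → r_n = 135.4 kN.
R_n = 1 × 115.1 + 3 × 135.4 = 521.1 kN.
Allowable strength R_n/Ω = 521.1 / 2 = 261 kN.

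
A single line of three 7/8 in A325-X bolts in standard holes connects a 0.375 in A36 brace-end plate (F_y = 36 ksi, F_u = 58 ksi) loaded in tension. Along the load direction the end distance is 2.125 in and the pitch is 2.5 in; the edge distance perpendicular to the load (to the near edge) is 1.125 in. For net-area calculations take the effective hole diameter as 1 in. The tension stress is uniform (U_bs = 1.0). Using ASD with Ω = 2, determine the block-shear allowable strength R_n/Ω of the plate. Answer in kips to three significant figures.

35.7 kips

Shear plane L_v = 2.125 + 2·2.5 = 7.125 in; A_gv = 7.125 × 0.375 = 2.672 in².
A_nv = (7.125 − 2.5·1) × 0.375 = 1.734 in².
A_nt = (1.125 − 0.5·1) × 0.375 = 0.2344 in².
0.6 F_u A_nv = 60.36 kips; 0.6 F_y A_gv = 57.71 kips → shear yielding governs the shear term.
R_n = 57.71 + 1.0 × 58 × 0.2344 = 71.31 kips.
Allowable strength R_n/Ω = 71.31 / 2 = 35.7 kips.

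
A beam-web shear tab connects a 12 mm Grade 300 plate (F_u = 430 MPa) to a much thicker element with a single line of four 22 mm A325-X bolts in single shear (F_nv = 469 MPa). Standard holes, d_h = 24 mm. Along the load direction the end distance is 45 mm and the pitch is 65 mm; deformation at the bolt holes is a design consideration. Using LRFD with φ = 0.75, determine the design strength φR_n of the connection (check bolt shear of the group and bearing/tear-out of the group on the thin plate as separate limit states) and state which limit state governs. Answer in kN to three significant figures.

535 kN (bolt shear governs)

Bolt shear: A_b = π·22²/4 = 380.1 mm²; R_n = 469 × 380.1 × 4 × 1 / 1000 = 713.1 kN → 0.75 × 713.1 = 535 kN.
Bearing (1.2 l_c t F_u ≤ 2.4 d t F_u): upper limit = 2.4·22·12·430 / 1000 = 272.4 kN.
  Edge l_c = 45 − 24/2 = 33 → r_n = 204.3 kN; interior l_c = 65 − 24 = 41 → r_n = 253.9 kN.
  R_n,bearing = 1·204.3 + 3·253.9 = 966 kN → 0.75 × 966 = 724 kN.
Bolt shear governs: 535 kN.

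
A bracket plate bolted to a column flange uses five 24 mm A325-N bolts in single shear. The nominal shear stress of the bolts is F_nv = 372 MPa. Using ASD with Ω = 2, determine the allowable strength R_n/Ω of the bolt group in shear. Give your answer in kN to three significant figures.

A_b = π × 24² / 4 = 452.4 mm².
R_n = F_nv · A_b · n · n_s = 372 × 452.4 × 5 × 1 / 1000 = 841.4 kN.
Allowable strength R_n/Ω = 841.4 / 2 = 421 kN.

421 kN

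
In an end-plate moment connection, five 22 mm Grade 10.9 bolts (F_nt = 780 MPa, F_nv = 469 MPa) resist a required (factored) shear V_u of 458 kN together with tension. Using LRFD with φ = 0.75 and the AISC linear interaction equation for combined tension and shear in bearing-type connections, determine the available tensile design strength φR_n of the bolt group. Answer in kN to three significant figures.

A_b = π·22²/4 = 380.1 mm²; f_rv = 458 × 1000 / (5 × 380.1) = 241 MPa.
F'_nt = 1.3 F_nt − (F_nt / φF_nv) f_rv = 1.3·780 − (780/(0.75·469))·241 = 479.7 MPa, capped at F_nt → F'_nt = 479.7 MPa.
R_n = F'_nt · A_b · n = 479.7 × 380.1 × 5 / 1000 = 911.7 kN.
Design strength φR_n = 0.75 × 911.7 = 684 kN.

684 kN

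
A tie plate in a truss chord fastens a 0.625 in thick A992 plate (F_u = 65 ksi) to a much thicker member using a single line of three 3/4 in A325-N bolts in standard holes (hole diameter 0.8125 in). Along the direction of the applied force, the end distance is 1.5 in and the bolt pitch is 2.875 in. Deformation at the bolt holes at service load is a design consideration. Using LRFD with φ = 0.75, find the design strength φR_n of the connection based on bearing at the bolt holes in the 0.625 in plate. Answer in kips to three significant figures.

Per bolt r_n = 1.2 l_c t F_u ≤ 2.4 d t F_u; upper limit = 2.4 × 0.75 × 0.625 × 65 = 73.12 kips.
Edge bolt: l_c = 1.5 − 0.8125/2 = 1.094 in → 1.2 × 1.094 × 0.625 × 65 = 53.32 → r_n = 53.32 kips.
Interior bolts: l_c = 2.875 − 0.8125 = 2.062 in → 1.2 × 2.062 × 0.625 × 65 = 100.5 → r_n = 73.12 kips.
R_n = 1 × 53.32 + 2 × 73.12 = 199.6 kips.
Design strength φR_n = 0.75 × 199.6 = 150 kips.

150 kips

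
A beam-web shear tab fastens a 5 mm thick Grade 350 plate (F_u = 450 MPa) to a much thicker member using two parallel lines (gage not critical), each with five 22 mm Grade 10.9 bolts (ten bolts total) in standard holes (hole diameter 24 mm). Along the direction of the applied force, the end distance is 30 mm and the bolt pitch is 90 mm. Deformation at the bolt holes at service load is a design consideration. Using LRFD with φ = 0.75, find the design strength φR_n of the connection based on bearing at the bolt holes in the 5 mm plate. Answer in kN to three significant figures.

786 kN

Per bolt r_n = 1.2 l_c t F_u ≤ 2.4 d t F_u; upper limit = 2.4 × 22 × 5 × 450 / 1000 = 118.8 kN.
Edge bolt: l_c = 30 − 24/2 = 18 mm → 1.2 × 18 × 5 × 450 / 1000 = 48.6 → r_n = 48.6 kN.
Interior bolts: l_c = 90 − 24 = 66 mm → 1.2 × 66 × 5 × 450 / 1000 = 178.2 → r_n = 118.8 kN.
R_n = 2 × 48.6 + 8 × 118.8 = 1048 kN.
Design strength φR_n = 0.75 × 1048 = 786 kN.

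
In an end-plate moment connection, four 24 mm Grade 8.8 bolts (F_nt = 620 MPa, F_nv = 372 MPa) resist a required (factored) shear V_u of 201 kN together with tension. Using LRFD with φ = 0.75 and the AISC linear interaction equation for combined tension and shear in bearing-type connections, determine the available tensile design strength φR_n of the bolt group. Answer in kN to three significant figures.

759 kN

A_b = π·24²/4 = 452.4 mm²; f_rv = 201 × 1000 / (4 × 452.4) = 111.1 MPa.
F'_nt = 1.3 F_nt − (F_nt / φF_nv) f_rv = 1.3·620 − (620/(0.75·372))·111.1 = 559.2 MPa, capped at F_nt → F'_nt = 559.2 MPa.
R_n = F'_nt · A_b · n = 559.2 × 452.4 × 4 / 1000 = 1012 kN.
Design strength φR_n = 0.75 × 1012 = 759 kN.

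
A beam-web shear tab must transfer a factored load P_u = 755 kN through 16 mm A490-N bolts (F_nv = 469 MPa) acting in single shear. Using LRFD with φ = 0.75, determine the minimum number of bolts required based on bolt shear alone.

A_b = π·16²/4 = 201.1 mm².
Per-bolt design strength φR_n = 0.75 × 469 × 201.1 × 1 / 1000 = 70.72 kN.
n ≥ 755 / 70.72 = 10.68 → use 11 bolts.

11 bolts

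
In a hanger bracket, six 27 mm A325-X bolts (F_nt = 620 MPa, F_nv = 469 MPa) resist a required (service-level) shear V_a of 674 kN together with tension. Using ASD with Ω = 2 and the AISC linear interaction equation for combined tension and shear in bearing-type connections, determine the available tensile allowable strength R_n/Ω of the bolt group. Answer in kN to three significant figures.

A_b = π·27²/4 = 572.6 mm²; f_rv = 674 × 1000 / (6 × 572.6) = 196.2 MPa.
F'_nt = 1.3 F_nt − (Ω F_nt / F_nv) f_rv = 1.3·620 − (2·620/469)·196.2 = 287.3 MPa, capped at F_nt → F'_nt = 287.3 MPa.
R_n = F'_nt · A_b · n = 287.3 × 572.6 × 6 / 1000 = 986.9 kN.
Allowable strength R_n/Ω = 986.9 / 2 = 493 kN.

493 kN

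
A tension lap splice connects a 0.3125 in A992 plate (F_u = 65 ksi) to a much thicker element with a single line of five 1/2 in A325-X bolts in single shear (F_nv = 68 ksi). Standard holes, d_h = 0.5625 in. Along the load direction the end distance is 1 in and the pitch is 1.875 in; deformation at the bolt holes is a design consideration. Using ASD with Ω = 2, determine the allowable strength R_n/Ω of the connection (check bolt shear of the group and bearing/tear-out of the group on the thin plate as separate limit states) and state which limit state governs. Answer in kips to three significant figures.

33.4 kips (bolt shear governs)

Bolt shear: A_b = π·0.5²/4 = 0.1963 in²; R_n = 68 × 0.1963 × 5 × 1 = 66.76 kips → 66.76 / 2 = 33.4 kips.
Bearing (1.2 l_c t F_u ≤ 2.4 d t F_u): upper limit = 2.4·0.5·0.3125·65 = 24.38 kips.
  Edge l_c = 1 − 0.5625/2 = 0.7188 → r_n = 17.52 kips; interior l_c = 1.875 − 0.5625 = 1.312 → r_n = 24.38 kips.
  R_n,bearing = 1·17.52 + 4·24.38 = 115 kips → 115 / 2 = 57.5 kips.
Bolt shear governs: 33.4 kips.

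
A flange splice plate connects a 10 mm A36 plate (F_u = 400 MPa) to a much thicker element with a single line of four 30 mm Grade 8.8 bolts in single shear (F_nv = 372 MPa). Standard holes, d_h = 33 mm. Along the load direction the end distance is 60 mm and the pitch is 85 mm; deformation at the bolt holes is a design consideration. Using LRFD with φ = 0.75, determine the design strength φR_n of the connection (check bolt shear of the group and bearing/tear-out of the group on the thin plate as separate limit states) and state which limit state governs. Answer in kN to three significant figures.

718 kN (bearing governs)

Bolt shear: A_b = π·30²/4 = 706.9 mm²; R_n = 372 × 706.9 × 4 × 1 / 1000 = 1052 kN → 0.75 × 1052 = 789 kN.
Bearing (1.2 l_c t F_u ≤ 2.4 d t F_u): upper limit = 2.4·30·10·400 / 1000 = 288 kN.
  Edge l_c = 60 − 33/2 = 43.5 → r_n = 208.8 kN; interior l_c = 85 − 33 = 52 → r_n = 249.6 kN.
  R_n,bearing = 1·208.8 + 3·249.6 = 957.6 kN → 0.75 × 957.6 = 718 kN.
Bearing governs: 718 kN.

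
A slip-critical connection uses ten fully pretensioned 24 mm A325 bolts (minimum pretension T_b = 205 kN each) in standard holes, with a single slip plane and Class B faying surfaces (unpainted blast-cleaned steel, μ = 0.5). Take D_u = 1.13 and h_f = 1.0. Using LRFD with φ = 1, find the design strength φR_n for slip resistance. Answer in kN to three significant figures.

1160 kN

R_n = μ · D_u · h_f · T_b · n_s · n_b = 0.5 × 1.13 × 1.0 × 205 × 1 × 10 = 1158 kN.
Design strength φR_n = 1 × 1158 = 1160 kN.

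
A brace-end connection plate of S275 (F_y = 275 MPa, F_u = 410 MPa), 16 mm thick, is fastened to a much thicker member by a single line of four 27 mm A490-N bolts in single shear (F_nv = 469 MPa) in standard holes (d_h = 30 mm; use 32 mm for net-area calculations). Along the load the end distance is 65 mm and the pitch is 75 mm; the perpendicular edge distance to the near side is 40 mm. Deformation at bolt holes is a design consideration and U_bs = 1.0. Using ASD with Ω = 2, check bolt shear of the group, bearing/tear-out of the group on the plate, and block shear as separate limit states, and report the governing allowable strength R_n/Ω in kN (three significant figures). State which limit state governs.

Bolt shear: A_b = π·27²/4 = 572.6 mm²; R_n = 469 × 572.6 × 4 × 1 / 1000 = 1074 kN → 1074 / 2 = 537 kN.
Bearing: edge l_c = 50, r_n = 393.6 kN; interior l_c = 45, r_n = 354.2 kN; R_n = 393.6 + 3·354.2 = 1456 kN → 728 kN.
Block shear: A_gv = 4640, A_nv = 2848, A_nt = 384 mm²; R_n = min(0.6F_uA_nv, 0.6F_yA_gv) + U_bs·F_u·A_nt = 858 kN → 429 kN.
Block shear governs: 429 kN.

429 kN (block shear governs)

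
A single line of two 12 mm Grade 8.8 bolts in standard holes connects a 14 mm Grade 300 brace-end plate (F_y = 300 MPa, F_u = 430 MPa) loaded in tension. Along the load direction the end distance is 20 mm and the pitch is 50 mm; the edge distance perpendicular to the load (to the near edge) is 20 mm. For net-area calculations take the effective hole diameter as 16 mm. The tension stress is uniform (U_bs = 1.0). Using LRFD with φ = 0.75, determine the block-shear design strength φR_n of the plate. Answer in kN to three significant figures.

179 kN

Shear plane L_v = 20 + 1·50 = 70 mm; A_gv = 70 × 14 = 980 mm².
A_nv = (70 − 1.5·16) × 14 = 644 mm².
A_nt = (20 − 0.5·16) × 14 = 168 mm².
0.6 F_u A_nv = 166.2 kN; 0.6 F_y A_gv = 176.4 kN → shear rupture governs the shear term.
R_n = 166.2 + 1.0 × 430 × 168 / 1000 = 238.4 kN.
Design strength φR_n = 0.75 × 238.4 = 179 kN.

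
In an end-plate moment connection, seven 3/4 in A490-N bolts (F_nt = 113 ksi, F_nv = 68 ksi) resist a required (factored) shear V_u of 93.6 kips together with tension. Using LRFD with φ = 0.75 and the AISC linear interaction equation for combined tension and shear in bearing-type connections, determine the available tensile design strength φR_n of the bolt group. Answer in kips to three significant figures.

185 kips

A_b = π·0.75²/4 = 0.4418 in²; f_rv = 93.6 / (7 × 0.4418) = 30.27 ksi.
F'_nt = 1.3 F_nt − (F_nt / φF_nv) f_rv = 1.3·113 − (113/(0.75·68))·30.27 = 79.84 ksi, capped at F_nt → F'_nt = 79.84 ksi.
R_n = F'_nt · A_b · n = 79.84 × 0.4418 × 7 = 246.9 kips.
Design strength φR_n = 0.75 × 246.9 = 185 kips.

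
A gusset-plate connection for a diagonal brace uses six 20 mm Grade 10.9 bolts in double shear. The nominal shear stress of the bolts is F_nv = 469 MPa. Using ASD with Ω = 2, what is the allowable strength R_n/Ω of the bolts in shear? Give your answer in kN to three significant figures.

A_b = π × 20² / 4 = 314.2 mm².
R_n = F_nv · A_b · n · n_s = 469 × 314.2 × 6 × 2 / 1000 = 1768 kN.
Allowable strength R_n/Ω = 1768 / 2 = 884 kN.

884 kN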